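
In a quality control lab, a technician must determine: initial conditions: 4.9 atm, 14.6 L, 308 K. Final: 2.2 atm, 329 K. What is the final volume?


P1V1/T1 = P2V2/T2
V2 = P1V1T2/(T1P2)
= 4.9×14.6×329/(308×2.2)
= 34.735 L

34.735 L


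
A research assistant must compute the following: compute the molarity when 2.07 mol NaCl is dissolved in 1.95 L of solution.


M = n/V = 2.07/1.95 = 1.062 mol/L

1.062 M


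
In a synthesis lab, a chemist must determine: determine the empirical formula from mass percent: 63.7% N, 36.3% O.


Assume 100 g sample. Moles of each element:
  N: 63.7/14.01 = 4.547 mol
  O: 36.3/16.0 = 2.269 mol
Divide by smallest (2.269):
  N: 4.547/2.269 = 2.0
  O: 2.269/2.269 = 1.0
Empirical formula: N2O

N2O


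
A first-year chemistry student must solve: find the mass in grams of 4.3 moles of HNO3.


M(HNO3) = 63.02 g/mol
mass = n × M = 4.3 × 63.02 = 270.99 g

270.99 g


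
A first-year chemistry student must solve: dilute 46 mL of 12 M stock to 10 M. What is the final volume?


C1V1 = C2V2
12 × 46 = 10 × V2
V2 = 552/10 = 55.2 mL

55.2 mL


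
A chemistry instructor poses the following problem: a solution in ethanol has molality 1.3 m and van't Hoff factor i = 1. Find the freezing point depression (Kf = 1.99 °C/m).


ΔTf = Kf × m × i
= 1.99 × 1.3 × 1
= 2.587 °C

2.587 °C


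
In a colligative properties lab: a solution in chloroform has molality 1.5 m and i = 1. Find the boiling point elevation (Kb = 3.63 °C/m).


ΔTb = Kb × m × i
= 3.63 × 1.5 × 1
= 5.445 °C

5.445 °C


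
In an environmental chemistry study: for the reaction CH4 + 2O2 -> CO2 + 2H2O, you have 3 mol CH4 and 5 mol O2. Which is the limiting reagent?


Mole ratio available / coefficient:
  CH4: 3/1 = 3.000
  O2: 5/2 = 2.500
Smaller ratio is limiting.

O2


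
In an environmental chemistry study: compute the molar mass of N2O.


M(N2O) = 2×14.01 + 1×16.0
= 28.02 + 16.0
= 44.02 g/mol

44.02 g/mol


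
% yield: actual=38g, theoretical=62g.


% yield = actual/theoretical × 100
= 38/62 × 100
= 61.29%

61.29%


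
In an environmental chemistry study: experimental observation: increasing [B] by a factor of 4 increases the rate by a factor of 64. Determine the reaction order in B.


rate ∝ [B]^n
4^n = 64 → n = 3
Order in B: 3

3


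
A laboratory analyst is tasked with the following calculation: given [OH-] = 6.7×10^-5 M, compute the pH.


pOH = -log10([OH-]) = -log10(6.7×10^-5)
= 5 - log10(6.7) = 4.17
pH = 14 - pOH = 14 - 4.17 = 9.83

9.83


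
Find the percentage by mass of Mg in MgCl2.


M(MgCl2) = 1×24.31 + 2×35.45 = 95.21 g/mol
Mass of Mg = 1 × 24.31 = 24.31 g/mol
% Mg = 24.31/95.21 × 100 = 25.53%

25.53%


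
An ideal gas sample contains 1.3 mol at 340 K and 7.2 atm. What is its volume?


PV = nRT  (R = 0.08206 L·atm/(mol·K))
V = nRT/P = 1.3×0.08206×340/7.2
= 5.038 L

5.038 L


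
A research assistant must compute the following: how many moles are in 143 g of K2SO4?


M(K2SO4) = 174.27 g/mol
n = mass/M = 143/174.27 = 0.8206 mol

0.8206 mol


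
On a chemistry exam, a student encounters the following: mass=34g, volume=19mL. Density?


ρ = mass/volume
= 34/19
= 1.789 g/mL

1.789 g/mL


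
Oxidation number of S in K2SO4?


2(+1) + x + 4(-2) = 0, so x = +6
Oxidation number: +6

+6


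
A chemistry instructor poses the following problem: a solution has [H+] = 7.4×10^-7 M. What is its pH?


pH = -log10([H+]) = -log10(7.4×10^-7)
= 7 - log10(7.4)
= 7 - 0.87
= 6.13

6.13


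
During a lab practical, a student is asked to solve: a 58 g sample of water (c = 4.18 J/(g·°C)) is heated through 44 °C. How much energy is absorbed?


q = mcΔT = 58 × 4.18 × 44
= 10667.36 J

10667.36 J


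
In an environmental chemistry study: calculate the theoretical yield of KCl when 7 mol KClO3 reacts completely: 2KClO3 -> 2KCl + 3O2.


Mole ratio KCl:KClO3 = 2:2
n(KCl) = 7 × 2/2 = 7.000 mol
mass = 7.000 × 74.55 = 521.85 g

521.85 g


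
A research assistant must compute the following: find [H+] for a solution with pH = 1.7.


[H+] = 10^(-pH) = 10^(-1.7)
= 2.0×10^-2 M

2.0×10^-2 M


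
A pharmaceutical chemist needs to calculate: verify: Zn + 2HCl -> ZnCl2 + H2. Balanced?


Equation: Zn + 2HCl -> ZnCl2 + H2
Check atoms: Cl: 2=2, H: 2=2, Zn: 1=1
Balanced

Yes, balanced


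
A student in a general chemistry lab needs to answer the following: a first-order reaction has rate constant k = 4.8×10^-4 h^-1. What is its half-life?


t½ = ln2/k = 0.693147/(4.8×10^-4 h^-1)
= 1444 h

1444 h


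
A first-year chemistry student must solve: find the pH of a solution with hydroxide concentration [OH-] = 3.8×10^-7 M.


pOH = -log10([OH-]) = -log10(3.8×10^-7)
= 7 - log10(3.8) = 6.42
pH = 14 - pOH = 14 - 6.42 = 7.58

7.58


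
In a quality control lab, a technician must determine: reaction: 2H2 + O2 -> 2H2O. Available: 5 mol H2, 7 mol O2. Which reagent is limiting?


Mole ratio available / coefficient:
  H2: 5/2 = 2.500
  O2: 7/1 = 7.000
Smaller ratio is limiting.

H2


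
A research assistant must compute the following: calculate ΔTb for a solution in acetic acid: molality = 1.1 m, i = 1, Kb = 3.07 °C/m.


ΔTb = Kb × m × i
= 3.07 × 1.1 × 1
= 3.377 °C

3.377 °C


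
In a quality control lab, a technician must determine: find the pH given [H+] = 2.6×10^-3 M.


pH = -log10([H+]) = -log10(2.6×10^-3)
= 3 - log10(2.6)
= 3 - 0.41
= 2.59

2.59


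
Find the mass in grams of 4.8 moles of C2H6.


M(C2H6) = 30.07 g/mol
mass = n × M = 4.8 × 30.07 = 144.34 g

144.34 g


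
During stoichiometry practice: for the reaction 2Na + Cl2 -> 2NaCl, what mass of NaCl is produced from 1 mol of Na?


Mole ratio NaCl:Na = 2:2
n(NaCl) = 1 × 2/2 = 1.000 mol
mass = 1.000 × 58.44 = 58.44 g

58.44 g


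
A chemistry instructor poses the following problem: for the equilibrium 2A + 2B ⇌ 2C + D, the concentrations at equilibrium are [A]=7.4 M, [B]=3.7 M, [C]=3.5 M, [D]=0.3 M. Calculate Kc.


Kc = [C]^2[D]/([A]^2[B]^2)
= (3.5^2 × 0.3^1)/(7.4^2 × 3.7^2)
= 3.675/749.6644
= 0.004902

0.004902


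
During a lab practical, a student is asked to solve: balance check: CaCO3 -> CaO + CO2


Equation: CaCO3 -> CaO + CO2
Check atoms: C: 1=1, Ca: 1=1, O: 3=3
Balanced

Yes, balanced


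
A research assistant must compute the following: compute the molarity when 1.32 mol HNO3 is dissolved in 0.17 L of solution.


M = n/V = 1.32/0.17 = 7.765 mol/L

7.765 M


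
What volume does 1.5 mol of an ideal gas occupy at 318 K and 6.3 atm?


PV = nRT  (R = 0.08206 L·atm/(mol·K))
V = nRT/P = 1.5×0.08206×318/6.3
= 6.213 L

6.213 L


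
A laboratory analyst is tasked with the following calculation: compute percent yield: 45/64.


% yield = actual/theoretical × 100
= 45/64 × 100
= 70.31%

70.31%


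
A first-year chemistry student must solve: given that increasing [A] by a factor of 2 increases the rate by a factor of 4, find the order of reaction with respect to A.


rate ∝ [A]^n
2^n = 4 → n = 2
Order in A: 2

2


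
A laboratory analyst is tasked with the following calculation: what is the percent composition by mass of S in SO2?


M(SO2) = 1×32.07 + 2×16.0 = 64.07 g/mol
Mass of S = 1 × 32.07 = 32.07 g/mol
% S = 32.07/64.07 × 100 = 50.05%

50.05%


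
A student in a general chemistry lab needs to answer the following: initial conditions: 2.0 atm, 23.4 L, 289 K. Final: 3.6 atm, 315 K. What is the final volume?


P1V1/T1 = P2V2/T2
V2 = P1V1T2/(T1P2)
= 2.0×23.4×315/(289×3.6)
= 14.17 L

14.17 L


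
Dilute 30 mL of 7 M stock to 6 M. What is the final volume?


C1V1 = C2V2
7 × 30 = 6 × V2
V2 = 210/6 = 35.0 mL

35.0 mL


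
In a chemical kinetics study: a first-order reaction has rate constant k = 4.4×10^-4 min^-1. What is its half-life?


t½ = ln2/k = 0.693147/(4.4×10^-4 min^-1)
= 1575 min

1575 min


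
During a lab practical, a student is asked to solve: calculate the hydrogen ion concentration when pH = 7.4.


[H+] = 10^(-pH) = 10^(-7.4)
= 3.98×10^-8 M

3.98×10^-8 M


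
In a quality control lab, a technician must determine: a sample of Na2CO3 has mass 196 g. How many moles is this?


M(Na2CO3) = 105.99 g/mol
n = mass/M = 196/105.99 = 1.8492 mol

1.8492 mol


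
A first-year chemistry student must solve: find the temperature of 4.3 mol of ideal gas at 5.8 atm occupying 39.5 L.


PV = nRT  (R = 0.08206 L·atm/(mol·K))
T = PV/(nR) = 5.8×39.5/(4.3×0.08206)
= 229.10/0.352858
= 649.27 K

649.27 K


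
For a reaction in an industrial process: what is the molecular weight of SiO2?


M(SiO2) = 1×28.09 + 2×16.0
= 28.09 + 32.0
= 60.09 g/mol

60.09 g/mol


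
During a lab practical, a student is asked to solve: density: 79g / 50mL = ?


ρ = mass/volume
= 79/50
= 1.58 g/mL

1.58 g/mL


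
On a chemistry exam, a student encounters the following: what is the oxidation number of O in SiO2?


O is usually -2
Oxidation number: -2

-2


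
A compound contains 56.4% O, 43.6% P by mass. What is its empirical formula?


Assume 100 g sample. Moles of each element:
  O: 56.4/16.0 = 3.525 mol
  P: 43.6/30.97 = 1.408 mol
Divide by smallest (1.408):
  O: 3.525/1.408 = 2.5
  P: 1.408/1.408 = 1.0
Multiply all ratios by 2 to obtain whole numbers.
Empirical formula: P2O5

P2O5


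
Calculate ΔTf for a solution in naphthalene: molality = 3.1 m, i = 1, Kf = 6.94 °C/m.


ΔTf = Kf × m × i
= 6.94 × 3.1 × 1
= 21.514 °C

21.514 °C


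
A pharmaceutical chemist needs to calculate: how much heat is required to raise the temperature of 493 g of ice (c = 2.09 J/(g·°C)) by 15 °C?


q = mcΔT = 493 × 2.09 × 15
= 15455.55 J

15455.55 J


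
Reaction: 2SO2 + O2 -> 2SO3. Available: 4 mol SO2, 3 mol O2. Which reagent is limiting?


Mole ratio available / coefficient:
  SO2: 4/2 = 2.000
  O2: 3/1 = 3.000
Smaller ratio is limiting.

SO2


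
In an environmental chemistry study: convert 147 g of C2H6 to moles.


M(C2H6) = 30.07 g/mol
n = mass/M = 147/30.07 = 4.8886 mol

4.8886 mol


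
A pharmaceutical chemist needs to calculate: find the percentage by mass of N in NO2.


M(NO2) = 1×14.01 + 2×16.0 = 46.01 g/mol
Mass of N = 1 × 14.01 = 14.01 g/mol
% N = 14.01/46.01 × 100 = 30.45%

30.45%


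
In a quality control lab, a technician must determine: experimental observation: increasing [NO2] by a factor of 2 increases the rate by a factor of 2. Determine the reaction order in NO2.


rate ∝ [NO2]^n
2^n = 2 → n = 1
Order in NO2: 1

1


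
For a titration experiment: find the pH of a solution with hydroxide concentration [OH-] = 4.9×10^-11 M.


pOH = -log10([OH-]) = -log10(4.9×10^-11)
= 11 - log10(4.9) = 10.31
pH = 14 - pOH = 14 - 10.31 = 3.69

3.69


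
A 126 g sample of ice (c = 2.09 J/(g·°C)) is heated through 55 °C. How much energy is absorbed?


q = mcΔT = 126 × 2.09 × 55
= 14483.70 J

14483.70 J


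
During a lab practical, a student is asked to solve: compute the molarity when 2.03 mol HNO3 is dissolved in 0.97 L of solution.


M = n/V = 2.03/0.97 = 2.093 mol/L

2.093 M


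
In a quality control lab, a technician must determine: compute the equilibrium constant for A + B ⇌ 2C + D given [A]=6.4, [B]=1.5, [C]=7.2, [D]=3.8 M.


Kc = [C]^2[D]/([A][B])
= (7.2^2 × 3.8^1)/(6.4^1 × 1.5^1)
= 196.992/9.6
= 20.52

20.52


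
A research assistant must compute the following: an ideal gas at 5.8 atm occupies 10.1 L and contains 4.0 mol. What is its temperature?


PV = nRT  (R = 0.08206 L·atm/(mol·K))
T = PV/(nR) = 5.8×10.1/(4.0×0.08206)
= 58.58/0.328240
= 178.47 K

178.47 K


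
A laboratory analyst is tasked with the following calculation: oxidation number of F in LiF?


F is always -1
Oxidation number: -1

-1


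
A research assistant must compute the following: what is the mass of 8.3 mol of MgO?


M(MgO) = 40.31 g/mol
mass = n × M = 8.3 × 40.31 = 334.57 g

334.57 g


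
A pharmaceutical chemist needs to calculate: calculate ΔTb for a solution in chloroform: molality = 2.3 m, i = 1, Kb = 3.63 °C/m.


ΔTb = Kb × m × i
= 3.63 × 2.3 × 1
= 8.349 °C

8.349 °C


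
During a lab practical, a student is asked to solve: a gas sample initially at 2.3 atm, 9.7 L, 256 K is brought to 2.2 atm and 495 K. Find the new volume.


P1V1/T1 = P2V2/T2
V2 = P1V1T2/(T1P2)
= 2.3×9.7×495/(256×2.2)
= 19.608 L

19.608 L


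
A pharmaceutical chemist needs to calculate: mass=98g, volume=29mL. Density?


ρ = mass/volume
= 98/29
= 3.379 g/mL

3.379 g/mL


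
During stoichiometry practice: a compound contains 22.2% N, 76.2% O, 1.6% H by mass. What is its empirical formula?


Assume 100 g sample. Moles of each element:
  N: 22.2/14.01 = 1.585 mol
  O: 76.2/16.0 = 4.763 mol
  H: 1.6/1.008 = 1.587 mol
Divide by smallest (1.585):
  N: 1.585/1.585 = 1.0
  O: 4.763/1.585 = 3.01
  H: 1.587/1.585 = 1.0
Empirical formula: HNO3

HNO3


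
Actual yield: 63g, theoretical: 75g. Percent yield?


% yield = actual/theoretical × 100
= 63/75 × 100
= 84.0%

84.0%


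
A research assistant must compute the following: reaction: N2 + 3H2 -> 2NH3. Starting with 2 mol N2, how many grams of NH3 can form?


Mole ratio NH3:N2 = 2:1
n(NH3) = 2 × 2/1 = 4.000 mol
mass = 4.000 × 17.03 = 68.12 g

68.12 g


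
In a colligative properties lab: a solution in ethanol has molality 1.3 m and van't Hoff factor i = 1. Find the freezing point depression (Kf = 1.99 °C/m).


ΔTf = Kf × m × i
= 1.99 × 1.3 × 1
= 2.587 °C

2.587 °C


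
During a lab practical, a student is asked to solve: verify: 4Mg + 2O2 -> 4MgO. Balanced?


Equation: 4Mg + 2O2 -> 4MgO
Check atoms: Mg: 4=4, O: 4=4
Balanced

Yes, balanced


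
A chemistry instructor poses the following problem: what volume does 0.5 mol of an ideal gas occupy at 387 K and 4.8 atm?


PV = nRT  (R = 0.08206 L·atm/(mol·K))
V = nRT/P = 0.5×0.08206×387/4.8
= 3.308 L

3.308 L


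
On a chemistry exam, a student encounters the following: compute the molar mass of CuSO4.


M(CuSO4) = 1×63.55 + 1×32.07 + 4×16.0
= 63.55 + 32.07 + 64.0
= 159.62 g/mol

159.62 g/mol


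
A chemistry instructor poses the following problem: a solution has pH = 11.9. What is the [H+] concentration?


[H+] = 10^(-pH) = 10^(-11.9)
= 1.26×10^-12 M

1.26×10^-12 M


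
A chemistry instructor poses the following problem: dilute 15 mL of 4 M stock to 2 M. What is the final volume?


C1V1 = C2V2
4 × 15 = 2 × V2
V2 = 60/2 = 30.0 mL

30.0 mL


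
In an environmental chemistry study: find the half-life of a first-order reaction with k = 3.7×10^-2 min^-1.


t½ = ln2/k = 0.693147/(3.7×10^-2 min^-1)
= 18.73 min

18.73 min


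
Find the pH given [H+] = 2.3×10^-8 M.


pH = -log10([H+]) = -log10(2.3×10^-8)
= 8 - log10(2.3)
= 8 - 0.36
= 7.64

7.64


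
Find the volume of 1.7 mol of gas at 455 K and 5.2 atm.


PV = nRT  (R = 0.08206 L·atm/(mol·K))
V = nRT/P = 1.7×0.08206×455/5.2
= 12.206 L

12.206 L


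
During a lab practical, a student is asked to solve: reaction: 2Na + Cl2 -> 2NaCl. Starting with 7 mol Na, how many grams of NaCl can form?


Mole ratio NaCl:Na = 2:2
n(NaCl) = 7 × 2/2 = 7.000 mol
mass = 7.000 × 58.44 = 409.08 g

409.08 g


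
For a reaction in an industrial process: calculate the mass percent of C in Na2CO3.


M(Na2CO3) = 2×22.99 + 1×12.01 + 3×16.0 = 105.99 g/mol
Mass of C = 1 × 12.01 = 12.01 g/mol
% C = 12.01/105.99 × 100 = 11.33%

11.33%


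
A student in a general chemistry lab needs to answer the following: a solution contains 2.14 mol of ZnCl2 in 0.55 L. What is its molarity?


M = n/V = 2.14/0.55 = 3.891 mol/L

3.891 M


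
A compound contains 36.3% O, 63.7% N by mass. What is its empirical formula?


Assume 100 g sample. Moles of each element:
  O: 36.3/16.0 = 2.269 mol
  N: 63.7/14.01 = 4.547 mol
Divide by smallest (2.269):
  O: 2.269/2.269 = 1.0
  N: 4.547/2.269 = 2.0
Empirical formula: N2O

N2O


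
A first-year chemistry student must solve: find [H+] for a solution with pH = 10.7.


[H+] = 10^(-pH) = 10^(-10.7)
= 2.0×10^-11 M

2.0×10^-11 M


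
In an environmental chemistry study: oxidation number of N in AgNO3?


(+1) + x + 3(-2) = 0, so x = +5
Oxidation number: +5

+5


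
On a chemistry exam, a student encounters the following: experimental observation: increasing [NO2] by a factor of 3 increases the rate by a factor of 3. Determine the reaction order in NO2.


rate ∝ [NO2]^n
3^n = 3 → n = 1
Order in NO2: 1

1


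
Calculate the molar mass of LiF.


M(LiF) = 1×6.94 + 1×19.0
= 6.94 + 19.0
= 25.94 g/mol

25.94 g/mol


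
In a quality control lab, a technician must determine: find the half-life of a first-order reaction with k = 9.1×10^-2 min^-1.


t½ = ln2/k = 0.693147/(9.1×10^-2 min^-1)
= 7.617 min

7.617 min


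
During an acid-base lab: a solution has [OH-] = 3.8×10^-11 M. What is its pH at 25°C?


pOH = -log10([OH-]) = -log10(3.8×10^-11)
= 11 - log10(3.8) = 10.42
pH = 14 - pOH = 14 - 10.42 = 3.58

3.58


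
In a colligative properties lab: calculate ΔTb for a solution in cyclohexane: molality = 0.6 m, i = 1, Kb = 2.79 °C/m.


ΔTb = Kb × m × i
= 2.79 × 0.6 × 1
= 1.674 °C

1.674 °C


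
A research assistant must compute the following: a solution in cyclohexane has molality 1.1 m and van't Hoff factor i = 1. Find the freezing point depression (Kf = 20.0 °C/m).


ΔTf = Kf × m × i
= 20.0 × 1.1 × 1
= 22.0 °C

22.0 °C


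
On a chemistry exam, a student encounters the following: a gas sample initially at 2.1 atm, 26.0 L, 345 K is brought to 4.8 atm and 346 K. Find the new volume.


P1V1/T1 = P2V2/T2
V2 = P1V1T2/(T1P2)
= 2.1×26.0×346/(345×4.8)
= 11.408 L

11.408 L


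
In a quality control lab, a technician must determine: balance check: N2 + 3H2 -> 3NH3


Equation: N2 + 3H2 -> 3NH3
Check atoms: H: 6≠9, N: 2≠3
Not balanced

No, not balanced


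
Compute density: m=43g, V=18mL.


ρ = mass/volume
= 43/18
= 2.389 g/mL

2.389 g/mL


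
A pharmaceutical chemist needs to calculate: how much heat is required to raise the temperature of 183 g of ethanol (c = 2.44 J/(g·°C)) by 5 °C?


q = mcΔT = 183 × 2.44 × 5
= 2232.60 J

2232.60 J


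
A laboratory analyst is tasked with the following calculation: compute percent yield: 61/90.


% yield = actual/theoretical × 100
= 61/90 × 100
= 67.78%

67.78%


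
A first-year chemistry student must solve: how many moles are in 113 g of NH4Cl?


M(NH4Cl) = 53.49 g/mol
n = mass/M = 113/53.49 = 2.1125 mol

2.1125 mol


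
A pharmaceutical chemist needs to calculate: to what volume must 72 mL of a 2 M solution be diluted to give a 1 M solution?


C1V1 = C2V2
2 × 72 = 1 × V2
V2 = 144/1 = 144.0 mL

144.0 mL


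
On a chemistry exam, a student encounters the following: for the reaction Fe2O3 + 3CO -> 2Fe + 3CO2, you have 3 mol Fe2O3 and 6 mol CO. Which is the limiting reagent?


Mole ratio available / coefficient:
  Fe2O3: 3/1 = 3.000
  CO: 6/3 = 2.000
Smaller ratio is limiting.

CO


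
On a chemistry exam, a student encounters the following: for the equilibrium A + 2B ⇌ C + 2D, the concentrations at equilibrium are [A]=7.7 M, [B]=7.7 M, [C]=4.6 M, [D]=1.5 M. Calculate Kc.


Kc = [C][D]^2/([A][B]^2)
= (4.6^1 × 1.5^2)/(7.7^1 × 7.7^2)
= 10.35/456.533
= 0.02267

0.02267


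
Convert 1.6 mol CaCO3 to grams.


M(CaCO3) = 100.09 g/mol
mass = n × M = 1.6 × 100.09 = 160.14 g

160.14 g


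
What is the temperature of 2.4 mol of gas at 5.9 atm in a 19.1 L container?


PV = nRT  (R = 0.08206 L·atm/(mol·K))
T = PV/(nR) = 5.9×19.1/(2.4×0.08206)
= 112.69/0.196944
= 572.19 K

572.19 K


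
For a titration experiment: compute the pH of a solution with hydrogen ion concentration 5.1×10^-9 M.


pH = -log10([H+]) = -log10(5.1×10^-9)
= 9 - log10(5.1)
= 9 - 0.71
= 8.29

8.29


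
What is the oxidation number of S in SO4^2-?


x + 4(-2) = -2, so x = +6
Oxidation number: +6

+6


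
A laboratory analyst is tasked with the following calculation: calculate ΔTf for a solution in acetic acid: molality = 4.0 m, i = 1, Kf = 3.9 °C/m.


ΔTf = Kf × m × i
= 3.9 × 4.0 × 1
= 15.6 °C

15.6 °C


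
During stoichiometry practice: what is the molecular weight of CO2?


M(CO2) = 1×12.01 + 2×16.0
= 12.01 + 32.0
= 44.01 g/mol

44.01 g/mol


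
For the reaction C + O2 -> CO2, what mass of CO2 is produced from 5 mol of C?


Mole ratio CO2:C = 1:1
n(CO2) = 5 × 1/1 = 5.000 mol
mass = 5.000 × 44.01 = 220.05 g

220.05 g


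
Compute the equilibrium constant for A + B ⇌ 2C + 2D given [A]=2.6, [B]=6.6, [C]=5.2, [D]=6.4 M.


Kc = [C]^2[D]^2/([A][B])
= (5.2^2 × 6.4^2)/(2.6^1 × 6.6^1)
= 1107.5584/17.16
= 64.54

64.54


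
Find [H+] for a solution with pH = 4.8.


[H+] = 10^(-pH) = 10^(-4.8)
= 1.58×10^-5 M

1.58×10^-5 M


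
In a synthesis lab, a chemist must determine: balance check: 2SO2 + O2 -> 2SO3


Equation: 2SO2 + O2 -> 2SO3
Check atoms: O: 6=6, S: 2=2
Balanced

Yes, balanced


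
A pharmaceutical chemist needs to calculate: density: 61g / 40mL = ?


ρ = mass/volume
= 61/40
= 1.525 g/mL

1.525 g/mL


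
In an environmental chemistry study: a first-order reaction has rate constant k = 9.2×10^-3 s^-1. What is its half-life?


t½ = ln2/k = 0.693147/(9.2×10^-3 s^-1)
= 75.34 s

75.34 s


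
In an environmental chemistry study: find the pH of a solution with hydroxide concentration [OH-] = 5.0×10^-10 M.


pOH = -log10([OH-]) = -log10(5.0×10^-10)
= 10 - log10(5.0) = 9.3
pH = 14 - pOH = 14 - 9.3 = 4.7

4.7


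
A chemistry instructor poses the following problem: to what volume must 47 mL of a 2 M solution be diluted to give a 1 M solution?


C1V1 = C2V2
2 × 47 = 1 × V2
V2 = 94/1 = 94.0 mL

94.0 mL


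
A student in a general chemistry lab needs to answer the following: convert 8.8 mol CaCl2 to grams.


M(CaCl2) = 110.98 g/mol
mass = n × M = 8.8 × 110.98 = 976.62 g

976.62 g


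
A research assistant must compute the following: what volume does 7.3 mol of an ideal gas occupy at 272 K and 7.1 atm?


PV = nRT  (R = 0.08206 L·atm/(mol·K))
V = nRT/P = 7.3×0.08206×272/7.1
= 22.949 L

22.949 L


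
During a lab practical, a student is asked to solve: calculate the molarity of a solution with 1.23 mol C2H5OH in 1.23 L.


M = n/V = 1.23/1.23 = 1.000 mol/L

1.000 M


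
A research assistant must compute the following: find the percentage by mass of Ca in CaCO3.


M(CaCO3) = 1×40.08 + 1×12.01 + 3×16.0 = 100.09 g/mol
Mass of Ca = 1 × 40.08 = 40.08 g/mol
% Ca = 40.08/100.09 × 100 = 40.04%

40.04%


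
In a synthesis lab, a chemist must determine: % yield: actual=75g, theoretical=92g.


% yield = actual/theoretical × 100
= 75/92 × 100
= 81.52%

81.52%


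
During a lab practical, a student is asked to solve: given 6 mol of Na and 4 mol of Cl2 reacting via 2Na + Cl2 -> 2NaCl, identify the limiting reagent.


Mole ratio available / coefficient:
  Na: 6/2 = 3.000
  Cl2: 4/1 = 4.000
Smaller ratio is limiting.

Na


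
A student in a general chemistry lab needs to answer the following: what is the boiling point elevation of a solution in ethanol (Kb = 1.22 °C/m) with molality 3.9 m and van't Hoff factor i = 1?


ΔTb = Kb × m × i
= 1.22 × 3.9 × 1
= 4.758 °C

4.758 °C


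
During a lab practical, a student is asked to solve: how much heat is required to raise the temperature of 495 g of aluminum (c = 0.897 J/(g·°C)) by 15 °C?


q = mcΔT = 495 × 0.897 × 15
= 6660.23 J

6660.23 J


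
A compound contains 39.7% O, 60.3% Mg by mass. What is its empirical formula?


Assume 100 g sample. Moles of each element:
  O: 39.7/16.0 = 2.481 mol
  Mg: 60.3/24.31 = 2.48 mol
Divide by smallest (2.48):
  O: 2.481/2.48 = 1.0
  Mg: 2.48/2.48 = 1.0
Empirical formula: MgO

MgO


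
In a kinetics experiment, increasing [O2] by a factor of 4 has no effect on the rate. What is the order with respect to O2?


rate ∝ [O2]^n
rate ∝ [O2]^0
Order in O2: 0

0


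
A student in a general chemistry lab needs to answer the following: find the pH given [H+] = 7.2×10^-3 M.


pH = -log10([H+]) = -log10(7.2×10^-3)
= 3 - log10(7.2)
= 3 - 0.86
= 2.14

2.14


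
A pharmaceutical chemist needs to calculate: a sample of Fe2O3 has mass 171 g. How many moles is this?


M(Fe2O3) = 159.7 g/mol
n = mass/M = 171/159.7 = 1.0708 mol

1.0708 mol


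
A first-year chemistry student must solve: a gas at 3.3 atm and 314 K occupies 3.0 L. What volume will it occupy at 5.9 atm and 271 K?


P1V1/T1 = P2V2/T2
V2 = P1V1T2/(T1P2)
= 3.3×3.0×271/(314×5.9)
= 1.448 L

1.448 L


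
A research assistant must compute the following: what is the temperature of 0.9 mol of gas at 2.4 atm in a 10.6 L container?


PV = nRT  (R = 0.08206 L·atm/(mol·K))
T = PV/(nR) = 2.4×10.6/(0.9×0.08206)
= 25.44/0.073854
= 344.46 K

344.46 K


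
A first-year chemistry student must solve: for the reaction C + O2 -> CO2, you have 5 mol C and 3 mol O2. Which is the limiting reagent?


Mole ratio available / coefficient:
  C: 5/1 = 5.000
  O2: 3/1 = 3.000
Smaller ratio is limiting.

O2


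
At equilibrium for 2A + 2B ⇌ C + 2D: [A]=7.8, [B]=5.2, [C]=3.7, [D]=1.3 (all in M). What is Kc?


Kc = [C][D]^2/([A]^2[B]^2)
= (3.7^1 × 1.3^2)/(7.8^2 × 5.2^2)
= 6.253/1645.1136
= 0.003801

0.003801


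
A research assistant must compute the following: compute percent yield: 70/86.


% yield = actual/theoretical × 100
= 70/86 × 100
= 81.4%

81.4%


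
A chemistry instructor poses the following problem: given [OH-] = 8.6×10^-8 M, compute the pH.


pOH = -log10([OH-]) = -log10(8.6×10^-8)
= 8 - log10(8.6) = 7.07
pH = 14 - pOH = 14 - 7.07 = 6.93

6.93


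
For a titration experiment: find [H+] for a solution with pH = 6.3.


[H+] = 10^(-pH) = 10^(-6.3)
= 5.01×10^-7 M

5.01×10^-7 M


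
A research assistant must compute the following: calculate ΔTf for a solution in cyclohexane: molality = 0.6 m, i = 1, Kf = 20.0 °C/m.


ΔTf = Kf × m × i
= 20.0 × 0.6 × 1
= 12.0 °C

12.0 °C


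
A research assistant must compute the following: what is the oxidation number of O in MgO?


O is usually -2
Oxidation number: -2

-2


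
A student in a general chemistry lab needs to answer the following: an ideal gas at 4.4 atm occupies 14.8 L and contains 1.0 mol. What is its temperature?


PV = nRT  (R = 0.08206 L·atm/(mol·K))
T = PV/(nR) = 4.4×14.8/(1.0×0.08206)
= 65.12/0.082060
= 793.57 K

793.57 K


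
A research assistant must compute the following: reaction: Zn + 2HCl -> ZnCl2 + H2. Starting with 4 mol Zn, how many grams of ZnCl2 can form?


Mole ratio ZnCl2:Zn = 1:1
n(ZnCl2) = 4 × 1/1 = 4.000 mol
mass = 4.000 × 136.28 = 545.12 g

545.12 g


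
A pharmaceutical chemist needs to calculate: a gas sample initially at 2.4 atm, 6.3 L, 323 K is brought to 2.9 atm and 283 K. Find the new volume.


P1V1/T1 = P2V2/T2
V2 = P1V1T2/(T1P2)
= 2.4×6.3×283/(323×2.9)
= 4.568 L

4.568 L


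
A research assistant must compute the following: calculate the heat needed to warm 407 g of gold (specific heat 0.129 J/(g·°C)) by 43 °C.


q = mcΔT = 407 × 0.129 × 43
= 2257.63 J

2257.63 J


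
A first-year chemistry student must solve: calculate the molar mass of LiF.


M(LiF) = 1×6.94 + 1×19.0
= 6.94 + 19.0
= 25.94 g/mol

25.94 g/mol


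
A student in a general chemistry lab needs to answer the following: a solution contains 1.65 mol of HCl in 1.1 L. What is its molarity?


M = n/V = 1.65/1.1 = 1.500 mol/L

1.500 M


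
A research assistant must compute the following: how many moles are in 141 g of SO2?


M(SO2) = 64.07 g/mol
n = mass/M = 141/64.07 = 2.2007 mol

2.2007 mol


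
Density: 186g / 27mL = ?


ρ = mass/volume
= 186/27
= 6.889 g/mL

6.889 g/mL


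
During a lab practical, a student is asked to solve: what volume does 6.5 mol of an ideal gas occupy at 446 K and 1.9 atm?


PV = nRT  (R = 0.08206 L·atm/(mol·K))
V = nRT/P = 6.5×0.08206×446/1.9
= 125.206 L

125.206 L


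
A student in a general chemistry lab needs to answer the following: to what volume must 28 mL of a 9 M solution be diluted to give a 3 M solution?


C1V1 = C2V2
9 × 28 = 3 × V2
V2 = 252/3 = 84.0 mL

84.0 mL


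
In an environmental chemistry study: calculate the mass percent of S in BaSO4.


M(BaSO4) = 1×137.33 + 1×32.07 + 4×16.0 = 233.40 g/mol
Mass of S = 1 × 32.07 = 32.07 g/mol
% S = 32.07/233.40 × 100 = 13.74%

13.74%


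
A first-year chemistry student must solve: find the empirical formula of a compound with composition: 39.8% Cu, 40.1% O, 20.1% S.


Assume 100 g sample. Moles of each element:
  Cu: 39.8/63.55 = 0.626 mol
  O: 40.1/16.0 = 2.506 mol
  S: 20.1/32.07 = 0.627 mol
Divide by smallest (0.626):
  Cu: 0.626/0.626 = 1.0
  O: 2.506/0.626 = 4.0
  S: 0.627/0.626 = 1.0
Empirical formula: CuSO4

CuSO4


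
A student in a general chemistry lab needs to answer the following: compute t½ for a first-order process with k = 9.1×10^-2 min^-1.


t½ = ln2/k = 0.693147/(9.1×10^-2 min^-1)
= 7.617 min

7.617 min


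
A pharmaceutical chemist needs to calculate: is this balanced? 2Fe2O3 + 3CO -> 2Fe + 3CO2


Equation: 2Fe2O3 + 3CO -> 2Fe + 3CO2
Check atoms: C: 3=3, Fe: 4≠2, O: 9≠6
Not balanced

No, not balanced


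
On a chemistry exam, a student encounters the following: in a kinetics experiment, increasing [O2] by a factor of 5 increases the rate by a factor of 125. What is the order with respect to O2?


rate ∝ [O2]^n
5^n = 125 → n = 3
Order in O2: 3

3


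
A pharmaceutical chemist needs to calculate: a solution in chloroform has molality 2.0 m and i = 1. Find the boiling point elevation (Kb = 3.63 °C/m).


ΔTb = Kb × m × i
= 3.63 × 2.0 × 1
= 7.26 °C

7.26 °C


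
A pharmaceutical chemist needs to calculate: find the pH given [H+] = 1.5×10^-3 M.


pH = -log10([H+]) = -log10(1.5×10^-3)
= 3 - log10(1.5)
= 3 - 0.18
= 2.82

2.82


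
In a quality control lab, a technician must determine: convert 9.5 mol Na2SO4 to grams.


M(Na2SO4) = 142.05 g/mol
mass = n × M = 9.5 × 142.05 = 1349.48 g

1349.48 g


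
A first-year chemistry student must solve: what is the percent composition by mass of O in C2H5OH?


M(C2H5OH) = 2×12.01 + 6×1.008 + 1×16.0 = 46.068 g/mol
Mass of O = 1 × 16.0 = 16.00 g/mol
% O = 16.00/46.068 × 100 = 34.73%

34.73%


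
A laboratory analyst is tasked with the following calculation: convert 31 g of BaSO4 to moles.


M(BaSO4) = 233.4 g/mol
n = mass/M = 31/233.4 = 0.1328 mol

0.1328 mol


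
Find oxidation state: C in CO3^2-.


x + 3(-2) = -2, so x = +4
Oxidation number: +4

+4


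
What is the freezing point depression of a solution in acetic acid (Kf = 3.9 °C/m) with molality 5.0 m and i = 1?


ΔTf = Kf × m × i
= 3.9 × 5.0 × 1
= 19.5 °C

19.5 °C


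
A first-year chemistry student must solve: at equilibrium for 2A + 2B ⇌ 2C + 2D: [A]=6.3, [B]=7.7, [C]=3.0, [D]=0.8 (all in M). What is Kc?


Kc = [C]^2[D]^2/([A]^2[B]^2)
= (3.0^2 × 0.8^2)/(6.3^2 × 7.7^2)
= 5.76/2353.2201
= 0.002448

0.002448


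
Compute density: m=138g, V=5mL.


ρ = mass/volume
= 138/5
= 27.6 g/mL

27.6 g/mL


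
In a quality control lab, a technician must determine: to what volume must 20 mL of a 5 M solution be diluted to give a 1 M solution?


C1V1 = C2V2
5 × 20 = 1 × V2
V2 = 100/1 = 100.0 mL

100.0 mL


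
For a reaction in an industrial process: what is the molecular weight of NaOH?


M(NaOH) = 1×22.99 + 1×16.0 + 1×1.008
= 22.99 + 16.0 + 1.01
= 40.0 g/mol

40.0 g/mol


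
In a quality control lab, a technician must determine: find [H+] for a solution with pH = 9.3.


[H+] = 10^(-pH) = 10^(-9.3)
= 5.01×10^-10 M

5.01×10^-10 M


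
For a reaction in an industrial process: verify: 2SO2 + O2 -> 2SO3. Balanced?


Equation: 2SO2 + O2 -> 2SO3
Check atoms: O: 6=6, S: 2=2
Balanced

Yes, balanced


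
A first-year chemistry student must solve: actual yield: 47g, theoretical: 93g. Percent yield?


% yield = actual/theoretical × 100
= 47/93 × 100
= 50.54%

50.54%


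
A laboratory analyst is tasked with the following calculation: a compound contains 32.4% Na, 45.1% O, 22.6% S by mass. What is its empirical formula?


Assume 100 g sample. Moles of each element:
  Na: 32.4/22.99 = 1.409 mol
  O: 45.1/16.0 = 2.819 mol
  S: 22.6/32.07 = 0.705 mol
Divide by smallest (0.705):
  Na: 1.409/0.705 = 2.0
  O: 2.819/0.705 = 4.0
  S: 0.705/0.705 = 1.0
Empirical formula: Na2SO4

Na2SO4


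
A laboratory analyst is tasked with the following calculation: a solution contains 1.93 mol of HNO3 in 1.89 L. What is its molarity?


M = n/V = 1.93/1.89 = 1.021 mol/L

1.021 M


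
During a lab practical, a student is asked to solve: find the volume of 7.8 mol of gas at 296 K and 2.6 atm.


PV = nRT  (R = 0.08206 L·atm/(mol·K))
V = nRT/P = 7.8×0.08206×296/2.6
= 72.869 L

72.869 L


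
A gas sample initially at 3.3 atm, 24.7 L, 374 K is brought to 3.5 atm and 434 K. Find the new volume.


P1V1/T1 = P2V2/T2
V2 = P1V1T2/(T1P2)
= 3.3×24.7×434/(374×3.5)
= 27.025 L

27.025 L


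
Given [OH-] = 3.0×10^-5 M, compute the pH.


pOH = -log10([OH-]) = -log10(3.0×10^-5)
= 5 - log10(3.0) = 4.52
pH = 14 - pOH = 14 - 4.52 = 9.48

9.48


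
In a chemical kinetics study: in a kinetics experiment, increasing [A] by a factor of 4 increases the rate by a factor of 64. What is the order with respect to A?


rate ∝ [A]^n
4^n = 64 → n = 3
Order in A: 3

3


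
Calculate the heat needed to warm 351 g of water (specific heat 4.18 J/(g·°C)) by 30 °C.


q = mcΔT = 351 × 4.18 × 30
= 44015.40 J

44015.40 J


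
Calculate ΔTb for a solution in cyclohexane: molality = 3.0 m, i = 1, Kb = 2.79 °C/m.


ΔTb = Kb × m × i
= 2.79 × 3.0 × 1
= 8.37 °C

8.37 °C


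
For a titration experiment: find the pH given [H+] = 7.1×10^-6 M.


pH = -log10([H+]) = -log10(7.1×10^-6)
= 6 - log10(7.1)
= 6 - 0.85
= 5.15

5.15


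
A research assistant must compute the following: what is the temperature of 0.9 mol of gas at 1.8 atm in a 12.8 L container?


PV = nRT  (R = 0.08206 L·atm/(mol·K))
T = PV/(nR) = 1.8×12.8/(0.9×0.08206)
= 23.04/0.073854
= 311.97 K

311.97 K


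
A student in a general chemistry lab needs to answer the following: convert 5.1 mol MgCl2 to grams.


M(MgCl2) = 95.21 g/mol
mass = n × M = 5.1 × 95.21 = 485.57 g

485.57 g


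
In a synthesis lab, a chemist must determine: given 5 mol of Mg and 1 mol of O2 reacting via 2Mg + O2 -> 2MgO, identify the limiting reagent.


Mole ratio available / coefficient:
  Mg: 5/2 = 2.500
  O2: 1/1 = 1.000
Smaller ratio is limiting.

O2


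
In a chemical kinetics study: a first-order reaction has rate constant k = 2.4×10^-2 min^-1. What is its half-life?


t½ = ln2/k = 0.693147/(2.4×10^-2 min^-1)
= 28.88 min

28.88 min


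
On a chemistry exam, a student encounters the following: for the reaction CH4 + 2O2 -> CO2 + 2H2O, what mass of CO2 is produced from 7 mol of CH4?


Mole ratio CO2:CH4 = 1:1
n(CO2) = 7 × 1/1 = 7.000 mol
mass = 7.000 × 44.01 = 308.07 g

308.07 g


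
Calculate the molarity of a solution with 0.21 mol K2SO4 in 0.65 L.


M = n/V = 0.21/0.65 = 0.323 mol/L

0.323 M


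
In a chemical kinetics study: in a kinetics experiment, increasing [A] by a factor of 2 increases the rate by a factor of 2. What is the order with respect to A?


rate ∝ [A]^n
2^n = 2 → n = 1
Order in A: 1

1


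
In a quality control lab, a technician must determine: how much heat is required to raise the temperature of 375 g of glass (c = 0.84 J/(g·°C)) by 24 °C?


q = mcΔT = 375 × 0.84 × 24
= 7560.00 J

7560.00 J


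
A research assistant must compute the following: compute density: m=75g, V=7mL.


ρ = mass/volume
= 75/7
= 10.714 g/mL

10.714 g/mL


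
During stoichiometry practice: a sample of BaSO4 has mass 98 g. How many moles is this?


M(BaSO4) = 233.4 g/mol
n = mass/M = 98/233.4 = 0.4199 mol

0.4199 mol


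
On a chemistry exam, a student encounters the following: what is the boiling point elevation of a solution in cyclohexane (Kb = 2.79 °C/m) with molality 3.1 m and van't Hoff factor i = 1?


ΔTb = Kb × m × i
= 2.79 × 3.1 × 1
= 8.649 °C

8.649 °C


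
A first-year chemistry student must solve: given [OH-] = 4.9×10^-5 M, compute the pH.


pOH = -log10([OH-]) = -log10(4.9×10^-5)
= 5 - log10(4.9) = 4.31
pH = 14 - pOH = 14 - 4.31 = 9.69

9.69


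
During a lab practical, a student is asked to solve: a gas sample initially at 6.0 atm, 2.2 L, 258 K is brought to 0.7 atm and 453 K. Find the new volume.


P1V1/T1 = P2V2/T2
V2 = P1V1T2/(T1P2)
= 6.0×2.2×453/(258×0.7)
= 33.11 L

33.11 L


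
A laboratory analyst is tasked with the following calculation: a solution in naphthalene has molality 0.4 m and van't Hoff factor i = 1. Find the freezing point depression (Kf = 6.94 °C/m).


ΔTf = Kf × m × i
= 6.94 × 0.4 × 1
= 2.776 °C

2.776 °C


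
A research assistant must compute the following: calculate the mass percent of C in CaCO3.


M(CaCO3) = 1×40.08 + 1×12.01 + 3×16.0 = 100.09 g/mol
Mass of C = 1 × 12.01 = 12.01 g/mol
% C = 12.01/100.09 × 100 = 12.00%

12.00%


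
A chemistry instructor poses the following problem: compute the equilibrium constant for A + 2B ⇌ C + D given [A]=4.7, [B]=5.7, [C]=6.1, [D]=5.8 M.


Kc = [C][D]/([A][B]^2)
= (6.1^1 × 5.8^1)/(4.7^1 × 5.7^2)
= 35.38/152.703
= 0.2317

0.2317


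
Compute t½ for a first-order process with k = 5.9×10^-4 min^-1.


t½ = ln2/k = 0.693147/(5.9×10^-4 min^-1)
= 1175 min

1175 min


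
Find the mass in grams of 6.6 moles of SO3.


M(SO3) = 80.07 g/mol
mass = n × M = 6.6 × 80.07 = 528.46 g

528.46 g


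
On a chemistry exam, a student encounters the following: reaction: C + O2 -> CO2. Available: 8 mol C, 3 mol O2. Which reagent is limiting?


Mole ratio available / coefficient:
  C: 8/1 = 8.000
  O2: 3/1 = 3.000
Smaller ratio is limiting.

O2


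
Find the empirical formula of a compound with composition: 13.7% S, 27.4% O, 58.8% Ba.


Assume 100 g sample. Moles of each element:
  S: 13.7/32.07 = 0.427 mol
  O: 27.4/16.0 = 1.712 mol
  Ba: 58.8/137.33 = 0.428 mol
Divide by smallest (0.427):
  S: 0.427/0.427 = 1.0
  O: 1.712/0.427 = 4.01
  Ba: 0.428/0.427 = 1.0
Empirical formula: BaSO4

BaSO4


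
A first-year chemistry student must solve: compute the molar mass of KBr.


M(KBr) = 1×39.1 + 1×79.9
= 39.1 + 79.9
= 119.0 g/mol

119.0 g/mol


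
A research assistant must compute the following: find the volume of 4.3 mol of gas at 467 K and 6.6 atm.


PV = nRT  (R = 0.08206 L·atm/(mol·K))
V = nRT/P = 4.3×0.08206×467/6.6
= 24.967 L

24.967 L


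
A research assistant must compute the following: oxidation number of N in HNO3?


(+1) + x + 3(-2) = 0, so x = +5
Oxidation number: +5

+5


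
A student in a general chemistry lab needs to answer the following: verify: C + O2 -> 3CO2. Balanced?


Equation: C + O2 -> 3CO2
Check atoms: C: 1≠3, O: 2≠6
Not balanced

No, not balanced


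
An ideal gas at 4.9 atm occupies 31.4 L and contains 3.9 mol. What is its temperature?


PV = nRT  (R = 0.08206 L·atm/(mol·K))
T = PV/(nR) = 4.9×31.4/(3.9×0.08206)
= 153.86/0.320034
= 480.76 K

480.76 K


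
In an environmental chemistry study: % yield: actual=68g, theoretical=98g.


% yield = actual/theoretical × 100
= 68/98 × 100
= 69.39%

69.39%
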